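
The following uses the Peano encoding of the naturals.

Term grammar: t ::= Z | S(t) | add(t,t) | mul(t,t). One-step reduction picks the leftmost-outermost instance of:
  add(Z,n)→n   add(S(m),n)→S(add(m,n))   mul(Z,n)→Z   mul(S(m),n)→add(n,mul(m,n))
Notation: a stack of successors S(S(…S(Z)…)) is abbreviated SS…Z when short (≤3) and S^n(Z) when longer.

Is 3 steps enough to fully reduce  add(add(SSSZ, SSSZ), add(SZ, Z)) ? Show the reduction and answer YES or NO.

Answer: NO — after 3 steps the term is S(add(S(add(SZ, SSSZ)), add(SZ, Z))), not yet normal

Reduction:
  start: add(add(SSSZ, SSSZ), add(SZ, Z))
  [1] add(S(add(SSZ, SSSZ)), add(SZ, Z))
  [2] S(add(add(SSZ, SSSZ), add(SZ, Z)))
  [3] S(add(S(add(SZ, SSSZ)), add(SZ, Z)))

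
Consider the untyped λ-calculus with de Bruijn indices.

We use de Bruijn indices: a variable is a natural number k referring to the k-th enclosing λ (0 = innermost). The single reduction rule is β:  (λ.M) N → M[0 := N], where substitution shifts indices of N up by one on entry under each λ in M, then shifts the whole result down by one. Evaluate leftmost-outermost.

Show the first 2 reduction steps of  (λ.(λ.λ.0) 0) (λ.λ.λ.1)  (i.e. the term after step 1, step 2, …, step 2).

Answer: after 2 steps: λ.0

Working:
  start: (λ.(λ.λ.0) 0) (λ.λ.λ.1)
  →1  (λ.λ.0) (λ.λ.λ.1)
  →2  λ.0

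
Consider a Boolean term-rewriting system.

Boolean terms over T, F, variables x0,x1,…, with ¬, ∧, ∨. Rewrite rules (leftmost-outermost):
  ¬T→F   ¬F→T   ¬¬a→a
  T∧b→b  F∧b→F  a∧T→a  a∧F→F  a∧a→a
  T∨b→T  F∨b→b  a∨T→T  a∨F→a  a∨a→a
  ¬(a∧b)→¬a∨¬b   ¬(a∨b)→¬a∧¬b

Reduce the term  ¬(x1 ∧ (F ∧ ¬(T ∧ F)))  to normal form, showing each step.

  start: ¬(x1 ∧ (F ∧ ¬(T ∧ F)))
  step 1: ¬x1 ∨ ¬(F ∧ ¬(T ∧ F))
  step 2: ¬x1 ∨ (¬F ∨ ¬¬(T ∧ F))
  step 3: ¬x1 ∨ (T ∨ ¬¬(T ∧ F))
  step 4: ¬x1 ∨ T
  step 5: T

Answer: normal form = T  (in 5 steps)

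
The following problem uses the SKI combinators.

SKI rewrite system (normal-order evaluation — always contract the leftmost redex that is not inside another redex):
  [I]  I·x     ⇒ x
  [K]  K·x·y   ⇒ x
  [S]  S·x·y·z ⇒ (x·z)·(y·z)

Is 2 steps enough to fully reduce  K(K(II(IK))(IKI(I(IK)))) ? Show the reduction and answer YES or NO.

Answer: NO — after 2 steps the term is K(I(IK)), not yet normal

Reduction:
  start: K(K(II(IK))(IKI(I(IK))))
  step 1: K(II(IK))
  step 2: K(I(IK))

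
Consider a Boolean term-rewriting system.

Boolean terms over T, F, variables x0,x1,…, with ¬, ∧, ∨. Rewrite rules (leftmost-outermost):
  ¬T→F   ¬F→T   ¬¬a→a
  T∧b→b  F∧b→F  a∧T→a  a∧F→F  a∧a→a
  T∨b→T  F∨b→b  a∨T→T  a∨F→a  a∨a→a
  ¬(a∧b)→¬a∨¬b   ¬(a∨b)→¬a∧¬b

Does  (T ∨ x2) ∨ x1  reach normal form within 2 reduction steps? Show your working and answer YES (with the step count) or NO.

Answer: YES — reaches normal form T in 2 ≤ 2 steps

Working:
  start: (T ∨ x2) ∨ x1
  →1  T ∨ x1
  →2  T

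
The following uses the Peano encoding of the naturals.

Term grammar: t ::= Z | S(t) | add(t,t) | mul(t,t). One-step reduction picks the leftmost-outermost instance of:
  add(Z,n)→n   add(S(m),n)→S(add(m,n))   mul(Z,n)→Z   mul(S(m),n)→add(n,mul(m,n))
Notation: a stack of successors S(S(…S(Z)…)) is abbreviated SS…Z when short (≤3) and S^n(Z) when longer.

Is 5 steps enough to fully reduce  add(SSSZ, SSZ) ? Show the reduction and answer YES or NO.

  start: add(SSSZ, SSZ)
  [1] S(add(SSZ, SSZ))
  [2] S(S(add(SZ, SSZ)))
  [3] S(S(S(add(Z, SSZ))))
  [4] S^5(Z)

Answer: YES — reaches normal form S^5(Z) in 4 ≤ 5 steps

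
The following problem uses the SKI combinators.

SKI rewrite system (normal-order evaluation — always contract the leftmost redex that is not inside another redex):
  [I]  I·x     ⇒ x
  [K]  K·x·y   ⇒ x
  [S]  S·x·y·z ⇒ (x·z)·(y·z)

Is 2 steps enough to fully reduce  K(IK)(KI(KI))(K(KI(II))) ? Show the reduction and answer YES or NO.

  start: K(IK)(KI(KI))(K(KI(II)))
  →1  IK(K(KI(II)))
  →2  K(K(KI(II)))

Answer: NO — after 2 steps the term is K(K(KI(II))), not yet normal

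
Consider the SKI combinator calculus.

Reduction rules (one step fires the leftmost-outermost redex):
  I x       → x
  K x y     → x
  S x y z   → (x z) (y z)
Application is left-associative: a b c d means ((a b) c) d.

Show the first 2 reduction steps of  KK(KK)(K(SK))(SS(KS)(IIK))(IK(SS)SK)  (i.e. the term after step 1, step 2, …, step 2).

  start: KK(KK)(K(SK))(SS(KS)(IIK))(IK(SS)SK)
  [1] K(K(SK))(SS(KS)(IIK))(IK(SS)SK)
  [2] K(SK)(IK(SS)SK)

Answer: after 2 steps: K(SK)(IK(SS)SK)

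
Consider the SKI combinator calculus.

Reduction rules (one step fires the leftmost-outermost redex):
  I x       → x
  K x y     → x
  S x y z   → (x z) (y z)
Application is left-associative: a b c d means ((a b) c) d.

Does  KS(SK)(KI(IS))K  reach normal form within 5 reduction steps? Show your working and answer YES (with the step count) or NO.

  start: KS(SK)(KI(IS))K
  [1] S(KI(IS))K
  [2] SIK

Answer: YES — reaches normal form SIK in 2 ≤ 5 steps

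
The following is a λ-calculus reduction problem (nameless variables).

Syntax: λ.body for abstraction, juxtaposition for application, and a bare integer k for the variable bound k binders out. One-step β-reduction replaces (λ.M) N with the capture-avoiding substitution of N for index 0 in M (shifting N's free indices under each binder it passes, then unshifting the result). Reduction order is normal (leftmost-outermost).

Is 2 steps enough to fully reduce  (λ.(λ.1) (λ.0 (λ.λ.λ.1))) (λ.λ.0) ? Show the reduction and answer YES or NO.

  start: (λ.(λ.1) (λ.0 (λ.λ.λ.1))) (λ.λ.0)
  →1  (λ.λ.λ.0) (λ.0 (λ.λ.λ.1))
  →2  λ.λ.0

Answer: YES — reaches normal form λ.λ.0 in 2 ≤ 2 steps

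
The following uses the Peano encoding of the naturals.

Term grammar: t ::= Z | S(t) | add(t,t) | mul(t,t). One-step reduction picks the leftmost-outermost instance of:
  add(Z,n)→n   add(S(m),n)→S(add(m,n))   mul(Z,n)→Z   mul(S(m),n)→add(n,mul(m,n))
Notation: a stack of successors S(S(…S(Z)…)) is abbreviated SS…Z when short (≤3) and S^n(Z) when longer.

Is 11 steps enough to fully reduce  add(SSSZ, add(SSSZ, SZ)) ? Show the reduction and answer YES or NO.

  start: add(SSSZ, add(SSSZ, SZ))
  step 1: S(add(SSZ, add(SSSZ, SZ)))
  step 2: S(S(add(SZ, add(SSSZ, SZ))))
  step 3: S(S(S(add(Z, add(SSSZ, SZ)))))
  step 4: S(S(S(add(SSSZ, SZ))))
  step 5: S(S(S(S(add(SSZ, SZ)))))
  step 6: S(S(S(S(S(add(SZ, SZ))))))
  step 7: S(S(S(S(S(S(add(Z, SZ)))))))
  step 8: S^7(Z)

Answer: YES — reaches normal form S^7(Z) in 8 ≤ 11 steps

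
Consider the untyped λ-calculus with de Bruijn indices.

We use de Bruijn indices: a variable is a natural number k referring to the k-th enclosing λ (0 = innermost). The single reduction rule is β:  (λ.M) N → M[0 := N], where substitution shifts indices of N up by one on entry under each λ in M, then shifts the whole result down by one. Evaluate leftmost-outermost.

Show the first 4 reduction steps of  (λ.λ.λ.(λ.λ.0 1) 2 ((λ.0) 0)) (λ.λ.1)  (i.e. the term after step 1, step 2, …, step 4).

Answer: after 4 steps: λ.λ.0 (λ.λ.1)

Working:
  start: (λ.λ.λ.(λ.λ.0 1) 2 ((λ.0) 0)) (λ.λ.1)
  [1] λ.λ.(λ.λ.0 1) (λ.λ.1) ((λ.0) 0)
  [2] λ.λ.(λ.0 (λ.λ.1)) ((λ.0) 0)
  [3] λ.λ.(λ.0) 0 (λ.λ.1)
  [4] λ.λ.0 (λ.λ.1)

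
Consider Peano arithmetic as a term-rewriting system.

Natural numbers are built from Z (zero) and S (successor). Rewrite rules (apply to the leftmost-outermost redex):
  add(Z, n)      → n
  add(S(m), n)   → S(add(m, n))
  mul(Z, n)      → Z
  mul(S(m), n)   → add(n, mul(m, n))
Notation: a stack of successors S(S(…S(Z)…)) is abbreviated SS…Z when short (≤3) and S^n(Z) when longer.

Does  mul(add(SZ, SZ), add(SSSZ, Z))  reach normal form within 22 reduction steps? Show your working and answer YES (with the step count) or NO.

  start: mul(add(SZ, SZ), add(SSSZ, Z))
  →1  mul(S(add(Z, SZ)), add(SSSZ, Z))
  →2  add(add(SSSZ, Z), mul(add(Z, SZ), add(SSSZ, Z)))
  →3  add(S(add(SSZ, Z)), mul(add(Z, SZ), add(SSSZ, Z)))
  →4  S(add(add(SSZ, Z), mul(add(Z, SZ), add(SSSZ, Z))))
  →5  S(add(S(add(SZ, Z)), mul(add(Z, SZ), add(SSSZ, Z))))
  →6  S(S(add(add(SZ, Z), mul(add(Z, SZ), add(SSSZ, Z)))))
  →7  S(S(add(S(add(Z, Z)), mul(add(Z, SZ), add(SSSZ, Z)))))
  →8  S(S(S(add(add(Z, Z), mul(add(Z, SZ), add(SSSZ, Z))))))
  →9  S(S(S(add(Z, mul(add(Z, SZ), add(SSSZ, Z))))))
  →10  S(S(S(mul(add(Z, SZ), add(SSSZ, Z)))))
  →11  S(S(S(mul(SZ, add(SSSZ, Z)))))
  →12  S(S(S(add(add(SSSZ, Z), mul(Z, add(SSSZ, Z))))))
  →13  S(S(S(add(S(add(SSZ, Z)), mul(Z, add(SSSZ, Z))))))
  →14  S(S(S(S(add(add(SSZ, Z), mul(Z, add(SSSZ, Z)))))))
  →15  S(S(S(S(add(S(add(SZ, Z)), mul(Z, add(SSSZ, Z)))))))
  →16  S(S(S(S(S(add(add(SZ, Z), mul(Z, add(SSSZ, Z))))))))
  →17  S(S(S(S(S(add(S(add(Z, Z)), mul(Z, add(SSSZ, Z))))))))
  →18  S(S(S(S(S(S(add(add(Z, Z), mul(Z, add(SSSZ, Z)))))))))
  →19  S(S(S(S(S(S(add(Z, mul(Z, add(SSSZ, Z)))))))))
  →20  S(S(S(S(S(S(mul(Z, add(SSSZ, Z))))))))
  →21  S^6(Z)

Answer: YES — reaches normal form S^6(Z) in 21 ≤ 22 steps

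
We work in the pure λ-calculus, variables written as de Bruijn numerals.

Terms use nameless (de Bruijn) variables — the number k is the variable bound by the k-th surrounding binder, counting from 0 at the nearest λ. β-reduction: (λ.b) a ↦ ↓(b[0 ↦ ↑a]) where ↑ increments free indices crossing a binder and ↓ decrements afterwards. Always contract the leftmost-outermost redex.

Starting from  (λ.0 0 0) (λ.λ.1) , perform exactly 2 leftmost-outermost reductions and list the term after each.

Answer: after 2 steps: (λ.λ.λ.1) (λ.λ.1)

Reduction:
  start: (λ.0 0 0) (λ.λ.1)
  →1  (λ.λ.1) (λ.λ.1) (λ.λ.1)
  →2  (λ.λ.λ.1) (λ.λ.1)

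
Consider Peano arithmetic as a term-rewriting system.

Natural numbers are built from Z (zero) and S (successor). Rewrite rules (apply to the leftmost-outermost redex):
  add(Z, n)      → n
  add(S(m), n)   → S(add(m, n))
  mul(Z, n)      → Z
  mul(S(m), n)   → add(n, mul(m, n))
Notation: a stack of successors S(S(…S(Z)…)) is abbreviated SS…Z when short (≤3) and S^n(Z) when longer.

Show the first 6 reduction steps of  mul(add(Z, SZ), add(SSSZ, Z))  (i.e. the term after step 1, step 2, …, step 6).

  start: mul(add(Z, SZ), add(SSSZ, Z))
  [1] mul(SZ, add(SSSZ, Z))
  [2] add(add(SSSZ, Z), mul(Z, add(SSSZ, Z)))
  [3] add(S(add(SSZ, Z)), mul(Z, add(SSSZ, Z)))
  [4] S(add(add(SSZ, Z), mul(Z, add(SSSZ, Z))))
  [5] S(add(S(add(SZ, Z)), mul(Z, add(SSSZ, Z))))
  [6] S(S(add(add(SZ, Z), mul(Z, add(SSSZ, Z)))))

Answer: after 6 steps: S(S(add(add(SZ, Z), mul(Z, add(SSSZ, Z)))))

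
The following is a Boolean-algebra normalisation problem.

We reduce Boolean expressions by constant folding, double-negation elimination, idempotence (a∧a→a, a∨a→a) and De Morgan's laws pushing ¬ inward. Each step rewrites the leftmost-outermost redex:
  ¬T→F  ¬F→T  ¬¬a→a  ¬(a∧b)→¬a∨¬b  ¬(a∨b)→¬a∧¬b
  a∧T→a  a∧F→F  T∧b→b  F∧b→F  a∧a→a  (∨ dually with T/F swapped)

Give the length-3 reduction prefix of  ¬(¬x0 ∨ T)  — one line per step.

  start: ¬(¬x0 ∨ T)
  step 1: ¬¬x0 ∧ ¬T
  step 2: x0 ∧ ¬T
  step 3: x0 ∧ F

Answer: after 3 steps: x0 ∧ F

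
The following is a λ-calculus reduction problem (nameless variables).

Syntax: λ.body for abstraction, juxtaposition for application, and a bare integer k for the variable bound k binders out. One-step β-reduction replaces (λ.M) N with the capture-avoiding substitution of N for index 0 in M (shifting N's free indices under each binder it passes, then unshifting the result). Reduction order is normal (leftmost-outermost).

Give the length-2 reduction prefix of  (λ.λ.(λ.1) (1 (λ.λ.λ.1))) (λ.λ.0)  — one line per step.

  start: (λ.λ.(λ.1) (1 (λ.λ.λ.1))) (λ.λ.0)
  →1  λ.(λ.1) ((λ.λ.0) (λ.λ.λ.1))
  →2  λ.0

Answer: after 2 steps: λ.0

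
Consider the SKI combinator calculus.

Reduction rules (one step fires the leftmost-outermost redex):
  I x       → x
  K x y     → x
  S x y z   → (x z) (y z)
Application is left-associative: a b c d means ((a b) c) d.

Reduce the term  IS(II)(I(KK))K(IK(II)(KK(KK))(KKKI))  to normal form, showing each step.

  start: IS(II)(I(KK))K(IK(II)(KK(KK))(KKKI))
  →1  S(II)(I(KK))K(IK(II)(KK(KK))(KKKI))
  →2  IIK(I(KK)K)(IK(II)(KK(KK))(KKKI))
  →3  IK(I(KK)K)(IK(II)(KK(KK))(KKKI))
  →4  K(I(KK)K)(IK(II)(KK(KK))(KKKI))
  →5  I(KK)K
  →6  KKK
  →7  K

Answer: normal form = K  (in 7 steps)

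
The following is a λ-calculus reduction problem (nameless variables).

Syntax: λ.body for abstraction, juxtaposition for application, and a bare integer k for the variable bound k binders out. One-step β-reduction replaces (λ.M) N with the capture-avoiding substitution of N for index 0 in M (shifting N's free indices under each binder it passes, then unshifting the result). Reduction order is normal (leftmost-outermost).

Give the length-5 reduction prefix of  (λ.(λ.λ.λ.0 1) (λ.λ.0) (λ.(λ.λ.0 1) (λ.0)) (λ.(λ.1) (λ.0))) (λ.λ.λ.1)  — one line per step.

Answer: after 5 steps: (λ.λ.(λ.λ.0 1) (λ.0)) (λ.0)

Working:
  start: (λ.(λ.λ.λ.0 1) (λ.λ.0) (λ.(λ.λ.0 1) (λ.0)) (λ.(λ.1) (λ.0))) (λ.λ.λ.1)
  step 1: (λ.λ.λ.0 1) (λ.λ.0) (λ.(λ.λ.0 1) (λ.0)) (λ.(λ.1) (λ.0))
  step 2: (λ.λ.0 1) (λ.(λ.λ.0 1) (λ.0)) (λ.(λ.1) (λ.0))
  step 3: (λ.0 (λ.(λ.λ.0 1) (λ.0))) (λ.(λ.1) (λ.0))
  step 4: (λ.(λ.1) (λ.0)) (λ.(λ.λ.0 1) (λ.0))
  step 5: (λ.λ.(λ.λ.0 1) (λ.0)) (λ.0)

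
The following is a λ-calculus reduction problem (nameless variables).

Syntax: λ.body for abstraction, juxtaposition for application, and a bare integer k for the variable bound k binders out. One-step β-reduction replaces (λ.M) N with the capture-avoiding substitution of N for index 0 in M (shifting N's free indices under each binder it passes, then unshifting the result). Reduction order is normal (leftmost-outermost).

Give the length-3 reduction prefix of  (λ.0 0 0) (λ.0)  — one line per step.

Answer: after 3 steps: λ.0

Working:
  start: (λ.0 0 0) (λ.0)
  [1] (λ.0) (λ.0) (λ.0)
  [2] (λ.0) (λ.0)
  [3] λ.0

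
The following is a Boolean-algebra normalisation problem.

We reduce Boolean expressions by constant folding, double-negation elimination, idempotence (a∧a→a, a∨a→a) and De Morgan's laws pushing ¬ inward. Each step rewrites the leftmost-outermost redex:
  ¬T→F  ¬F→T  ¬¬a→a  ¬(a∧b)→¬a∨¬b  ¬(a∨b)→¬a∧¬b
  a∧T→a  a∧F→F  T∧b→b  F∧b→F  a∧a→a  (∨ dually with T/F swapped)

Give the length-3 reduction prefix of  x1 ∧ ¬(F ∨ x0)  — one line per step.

  start: x1 ∧ ¬(F ∨ x0)
  [1] x1 ∧ (¬F ∧ ¬x0)
  [2] x1 ∧ (T ∧ ¬x0)
  [3] x1 ∧ ¬x0

Answer: after 3 steps: x1 ∧ ¬x0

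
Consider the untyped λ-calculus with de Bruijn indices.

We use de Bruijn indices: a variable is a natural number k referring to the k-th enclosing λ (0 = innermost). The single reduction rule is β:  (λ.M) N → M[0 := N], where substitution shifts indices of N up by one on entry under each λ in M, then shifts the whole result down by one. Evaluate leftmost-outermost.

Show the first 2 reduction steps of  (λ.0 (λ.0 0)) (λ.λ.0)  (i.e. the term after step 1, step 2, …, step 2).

  start: (λ.0 (λ.0 0)) (λ.λ.0)
  step 1: (λ.λ.0) (λ.0 0)
  step 2: λ.0

Answer: after 2 steps: λ.0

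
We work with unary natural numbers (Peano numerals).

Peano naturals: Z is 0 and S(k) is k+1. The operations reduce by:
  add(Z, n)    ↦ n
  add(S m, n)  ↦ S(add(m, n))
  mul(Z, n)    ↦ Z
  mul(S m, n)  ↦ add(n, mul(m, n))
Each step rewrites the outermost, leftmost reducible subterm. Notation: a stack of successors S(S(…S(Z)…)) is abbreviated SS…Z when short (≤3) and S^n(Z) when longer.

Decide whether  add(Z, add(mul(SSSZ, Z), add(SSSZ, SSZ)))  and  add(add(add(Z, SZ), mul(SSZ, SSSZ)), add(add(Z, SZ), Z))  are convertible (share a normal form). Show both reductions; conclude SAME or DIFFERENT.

Term A:
  start: add(Z, add(mul(SSSZ, Z), add(SSSZ, SSZ)))
  [1] add(mul(SSSZ, Z), add(SSSZ, SSZ))
  [2] add(add(Z, mul(SSZ, Z)), add(SSSZ, SSZ))
  [3] add(mul(SSZ, Z), add(SSSZ, SSZ))
  [4] add(add(Z, mul(SZ, Z)), add(SSSZ, SSZ))
  [5] add(mul(SZ, Z), add(SSSZ, SSZ))
  [6] add(add(Z, mul(Z, Z)), add(SSSZ, SSZ))
  [7] add(mul(Z, Z), add(SSSZ, SSZ))
  [8] add(Z, add(SSSZ, SSZ))
  [9] add(SSSZ, SSZ)
  [10] S(add(SSZ, SSZ))
  [11] S(S(add(SZ, SSZ)))
  [12] S(S(S(add(Z, SSZ))))
  [13] S^5(Z)

Term B:
  start: add(add(add(Z, SZ), mul(SSZ, SSSZ)), add(add(Z, SZ), Z))
  [1] add(add(SZ, mul(SSZ, SSSZ)), add(add(Z, SZ), Z))
  [2] add(S(add(Z, mul(SSZ, SSSZ))), add(add(Z, SZ), Z))
  [3] S(add(add(Z, mul(SSZ, SSSZ)), add(add(Z, SZ), Z)))
  [4] S(add(mul(SSZ, SSSZ), add(add(Z, SZ), Z)))
  [5] S(add(add(SSSZ, mul(SZ, SSSZ)), add(add(Z, SZ), Z)))
  [6] S(add(S(add(SSZ, mul(SZ, SSSZ))), add(add(Z, SZ), Z)))
  [7] S(S(add(add(SSZ, mul(SZ, SSSZ)), add(add(Z, SZ), Z))))
  [8] S(S(add(S(add(SZ, mul(SZ, SSSZ))), add(add(Z, SZ), Z))))
  [9] S(S(S(add(add(SZ, mul(SZ, SSSZ)), add(add(Z, SZ), Z)))))
  [10] S(S(S(add(S(add(Z, mul(SZ, SSSZ))), add(add(Z, SZ), Z)))))
  [11] S(S(S(S(add(add(Z, mul(SZ, SSSZ)), add(add(Z, SZ), Z))))))
  [12] S(S(S(S(add(mul(SZ, SSSZ), add(add(Z, SZ), Z))))))
  [13] S(S(S(S(add(add(SSSZ, mul(Z, SSSZ)), add(add(Z, SZ), Z))))))
  [14] S(S(S(S(add(S(add(SSZ, mul(Z, SSSZ))), add(add(Z, SZ), Z))))))
  [15] S(S(S(S(S(add(add(SSZ, mul(Z, SSSZ)), add(add(Z, SZ), Z)))))))
  [16] S(S(S(S(S(add(S(add(SZ, mul(Z, SSSZ))), add(add(Z, SZ), Z)))))))
  [17] S(S(S(S(S(S(add(add(SZ, mul(Z, SSSZ)), add(add(Z, SZ), Z))))))))
  [18] S(S(S(S(S(S(add(S(add(Z, mul(Z, SSSZ))), add(add(Z, SZ), Z))))))))
  [19] S(S(S(S(S(S(S(add(add(Z, mul(Z, SSSZ)), add(add(Z, SZ), Z)))))))))
  [20] S(S(S(S(S(S(S(add(mul(Z, SSSZ), add(add(Z, SZ), Z)))))))))
  [21] S(S(S(S(S(S(S(add(Z, add(add(Z, SZ), Z)))))))))
  [22] S(S(S(S(S(S(S(add(add(Z, SZ), Z))))))))
  [23] S(S(S(S(S(S(S(add(SZ, Z))))))))
  [24] S(S(S(S(S(S(S(S(add(Z, Z)))))))))
  [25] S^8(Z)

Answer: DIFFERENT — A ⇓ S^5(Z), B ⇓ S^8(Z)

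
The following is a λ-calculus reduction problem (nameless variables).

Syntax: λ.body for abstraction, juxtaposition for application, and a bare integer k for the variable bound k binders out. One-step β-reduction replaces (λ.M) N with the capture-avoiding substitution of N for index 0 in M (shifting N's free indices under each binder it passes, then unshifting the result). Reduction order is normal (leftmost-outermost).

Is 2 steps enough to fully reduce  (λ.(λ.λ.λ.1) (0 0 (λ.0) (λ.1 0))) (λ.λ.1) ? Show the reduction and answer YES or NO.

Answer: YES — reaches normal form λ.λ.1 in 2 ≤ 2 steps

Derivation:
  start: (λ.(λ.λ.λ.1) (0 0 (λ.0) (λ.1 0))) (λ.λ.1)
  step 1: (λ.λ.λ.1) ((λ.λ.1) (λ.λ.1) (λ.0) (λ.(λ.λ.1) 0))
  step 2: λ.λ.1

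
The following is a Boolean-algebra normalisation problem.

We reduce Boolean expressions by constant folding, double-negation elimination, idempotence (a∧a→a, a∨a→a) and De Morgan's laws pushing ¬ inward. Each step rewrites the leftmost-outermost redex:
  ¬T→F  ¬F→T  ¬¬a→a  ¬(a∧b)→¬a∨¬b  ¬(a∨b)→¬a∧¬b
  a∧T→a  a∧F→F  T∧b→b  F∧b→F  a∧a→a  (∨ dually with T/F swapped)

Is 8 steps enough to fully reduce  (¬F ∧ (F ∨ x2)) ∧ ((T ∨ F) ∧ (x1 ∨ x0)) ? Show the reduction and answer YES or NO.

Answer: YES — reaches normal form x2 ∧ (x1 ∨ x0) in 5 ≤ 8 steps

Derivation:
  start: (¬F ∧ (F ∨ x2)) ∧ ((T ∨ F) ∧ (x1 ∨ x0))
  step 1: (T ∧ (F ∨ x2)) ∧ ((T ∨ F) ∧ (x1 ∨ x0))
  step 2: (F ∨ x2) ∧ ((T ∨ F) ∧ (x1 ∨ x0))
  step 3: x2 ∧ ((T ∨ F) ∧ (x1 ∨ x0))
  step 4: x2 ∧ (T ∧ (x1 ∨ x0))
  step 5: x2 ∧ (x1 ∨ x0)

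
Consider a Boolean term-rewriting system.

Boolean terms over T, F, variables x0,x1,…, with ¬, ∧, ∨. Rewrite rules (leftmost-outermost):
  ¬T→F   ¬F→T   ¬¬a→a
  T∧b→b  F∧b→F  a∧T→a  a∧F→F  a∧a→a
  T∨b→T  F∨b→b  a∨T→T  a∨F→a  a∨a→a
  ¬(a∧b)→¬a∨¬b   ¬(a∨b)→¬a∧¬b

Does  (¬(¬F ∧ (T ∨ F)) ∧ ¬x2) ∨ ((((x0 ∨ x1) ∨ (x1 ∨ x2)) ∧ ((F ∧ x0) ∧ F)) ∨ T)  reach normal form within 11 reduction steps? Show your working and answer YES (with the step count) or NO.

  start: (¬(¬F ∧ (T ∨ F)) ∧ ¬x2) ∨ ((((x0 ∨ x1) ∨ (x1 ∨ x2)) ∧ ((F ∧ x0) ∧ F)) ∨ T)
  →1  ((¬¬F ∨ ¬(T ∨ F)) ∧ ¬x2) ∨ ((((x0 ∨ x1) ∨ (x1 ∨ x2)) ∧ ((F ∧ x0) ∧ F)) ∨ T)
  →2  ((F ∨ ¬(T ∨ F)) ∧ ¬x2) ∨ ((((x0 ∨ x1) ∨ (x1 ∨ x2)) ∧ ((F ∧ x0) ∧ F)) ∨ T)
  →3  (¬(T ∨ F) ∧ ¬x2) ∨ ((((x0 ∨ x1) ∨ (x1 ∨ x2)) ∧ ((F ∧ x0) ∧ F)) ∨ T)
  →4  ((¬T ∧ ¬F) ∧ ¬x2) ∨ ((((x0 ∨ x1) ∨ (x1 ∨ x2)) ∧ ((F ∧ x0) ∧ F)) ∨ T)
  →5  ((F ∧ ¬F) ∧ ¬x2) ∨ ((((x0 ∨ x1) ∨ (x1 ∨ x2)) ∧ ((F ∧ x0) ∧ F)) ∨ T)
  →6  (F ∧ ¬x2) ∨ ((((x0 ∨ x1) ∨ (x1 ∨ x2)) ∧ ((F ∧ x0) ∧ F)) ∨ T)
  →7  F ∨ ((((x0 ∨ x1) ∨ (x1 ∨ x2)) ∧ ((F ∧ x0) ∧ F)) ∨ T)
  →8  (((x0 ∨ x1) ∨ (x1 ∨ x2)) ∧ ((F ∧ x0) ∧ F)) ∨ T
  →9  T

Answer: YES — reaches normal form T in 9 ≤ 11 steps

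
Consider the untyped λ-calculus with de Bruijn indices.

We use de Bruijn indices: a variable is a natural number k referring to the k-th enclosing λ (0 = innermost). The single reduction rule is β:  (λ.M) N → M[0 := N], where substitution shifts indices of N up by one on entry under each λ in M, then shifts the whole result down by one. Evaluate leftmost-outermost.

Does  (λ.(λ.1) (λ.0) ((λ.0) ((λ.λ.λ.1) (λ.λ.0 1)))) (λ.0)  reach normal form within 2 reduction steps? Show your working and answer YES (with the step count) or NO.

Answer: NO — after 2 steps the term is (λ.0) ((λ.0) ((λ.λ.λ.1) (λ.λ.0 1))), not yet normal

Derivation:
  start: (λ.(λ.1) (λ.0) ((λ.0) ((λ.λ.λ.1) (λ.λ.0 1)))) (λ.0)
  step 1: (λ.λ.0) (λ.0) ((λ.0) ((λ.λ.λ.1) (λ.λ.0 1)))
  step 2: (λ.0) ((λ.0) ((λ.λ.λ.1) (λ.λ.0 1)))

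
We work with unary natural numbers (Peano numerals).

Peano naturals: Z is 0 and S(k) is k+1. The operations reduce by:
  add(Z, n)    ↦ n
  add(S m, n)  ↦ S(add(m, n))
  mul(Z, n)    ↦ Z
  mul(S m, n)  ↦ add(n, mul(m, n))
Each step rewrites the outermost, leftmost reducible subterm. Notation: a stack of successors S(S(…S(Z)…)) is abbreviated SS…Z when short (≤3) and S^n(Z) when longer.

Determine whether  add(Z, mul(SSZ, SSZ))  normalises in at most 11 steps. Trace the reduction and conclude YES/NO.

  start: add(Z, mul(SSZ, SSZ))
  [1] mul(SSZ, SSZ)
  [2] add(SSZ, mul(SZ, SSZ))
  [3] S(add(SZ, mul(SZ, SSZ)))
  [4] S(S(add(Z, mul(SZ, SSZ))))
  [5] S(S(mul(SZ, SSZ)))
  [6] S(S(add(SSZ, mul(Z, SSZ))))
  [7] S(S(S(add(SZ, mul(Z, SSZ)))))
  [8] S(S(S(S(add(Z, mul(Z, SSZ))))))
  [9] S(S(S(S(mul(Z, SSZ)))))
  [10] S^4(Z)

Answer: YES — reaches normal form S^4(Z) in 10 ≤ 11 steps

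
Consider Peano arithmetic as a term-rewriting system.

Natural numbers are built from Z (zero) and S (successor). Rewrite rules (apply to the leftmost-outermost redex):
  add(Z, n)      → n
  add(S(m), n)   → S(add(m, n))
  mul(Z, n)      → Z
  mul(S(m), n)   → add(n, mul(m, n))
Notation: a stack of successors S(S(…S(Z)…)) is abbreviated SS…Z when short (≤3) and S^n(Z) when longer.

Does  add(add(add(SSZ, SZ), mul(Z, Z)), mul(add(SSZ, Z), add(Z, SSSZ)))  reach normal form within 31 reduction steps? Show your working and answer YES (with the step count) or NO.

Answer: YES — reaches normal form S^9(Z) in 28 ≤ 31 steps

Working:
  start: add(add(add(SSZ, SZ), mul(Z, Z)), mul(add(SSZ, Z), add(Z, SSSZ)))
  step 1: add(add(S(add(SZ, SZ)), mul(Z, Z)), mul(add(SSZ, Z), add(Z, SSSZ)))
  step 2: add(S(add(add(SZ, SZ), mul(Z, Z))), mul(add(SSZ, Z), add(Z, SSSZ)))
  step 3: S(add(add(add(SZ, SZ), mul(Z, Z)), mul(add(SSZ, Z), add(Z, SSSZ))))
  step 4: S(add(add(S(add(Z, SZ)), mul(Z, Z)), mul(add(SSZ, Z), add(Z, SSSZ))))
  step 5: S(add(S(add(add(Z, SZ), mul(Z, Z))), mul(add(SSZ, Z), add(Z, SSSZ))))
  step 6: S(S(add(add(add(Z, SZ), mul(Z, Z)), mul(add(SSZ, Z), add(Z, SSSZ)))))
  step 7: S(S(add(add(SZ, mul(Z, Z)), mul(add(SSZ, Z), add(Z, SSSZ)))))
  step 8: S(S(add(S(add(Z, mul(Z, Z))), mul(add(SSZ, Z), add(Z, SSSZ)))))
  step 9: S(S(S(add(add(Z, mul(Z, Z)), mul(add(SSZ, Z), add(Z, SSSZ))))))
  step 10: S(S(S(add(mul(Z, Z), mul(add(SSZ, Z), add(Z, SSSZ))))))
  step 11: S(S(S(add(Z, mul(add(SSZ, Z), add(Z, SSSZ))))))
  step 12: S(S(S(mul(add(SSZ, Z), add(Z, SSSZ)))))
  step 13: S(S(S(mul(S(add(SZ, Z)), add(Z, SSSZ)))))
  step 14: S(S(S(add(add(Z, SSSZ), mul(add(SZ, Z), add(Z, SSSZ))))))
  step 15: S(S(S(add(SSSZ, mul(add(SZ, Z), add(Z, SSSZ))))))
  step 16: S(S(S(S(add(SSZ, mul(add(SZ, Z), add(Z, SSSZ)))))))
  step 17: S(S(S(S(S(add(SZ, mul(add(SZ, Z), add(Z, SSSZ))))))))
  step 18: S(S(S(S(S(S(add(Z, mul(add(SZ, Z), add(Z, SSSZ)))))))))
  step 19: S(S(S(S(S(S(mul(add(SZ, Z), add(Z, SSSZ))))))))
  step 20: S(S(S(S(S(S(mul(S(add(Z, Z)), add(Z, SSSZ))))))))
  step 21: S(S(S(S(S(S(add(add(Z, SSSZ), mul(add(Z, Z), add(Z, SSSZ)))))))))
  step 22: S(S(S(S(S(S(add(SSSZ, mul(add(Z, Z), add(Z, SSSZ)))))))))
  step 23: S(S(S(S(S(S(S(add(SSZ, mul(add(Z, Z), add(Z, SSSZ))))))))))
  step 24: S(S(S(S(S(S(S(S(add(SZ, mul(add(Z, Z), add(Z, SSSZ)))))))))))
  step 25: S(S(S(S(S(S(S(S(S(add(Z, mul(add(Z, Z), add(Z, SSSZ))))))))))))
  step 26: S(S(S(S(S(S(S(S(S(mul(add(Z, Z), add(Z, SSSZ)))))))))))
  step 27: S(S(S(S(S(S(S(S(S(mul(Z, add(Z, SSSZ)))))))))))
  step 28: S^9(Z)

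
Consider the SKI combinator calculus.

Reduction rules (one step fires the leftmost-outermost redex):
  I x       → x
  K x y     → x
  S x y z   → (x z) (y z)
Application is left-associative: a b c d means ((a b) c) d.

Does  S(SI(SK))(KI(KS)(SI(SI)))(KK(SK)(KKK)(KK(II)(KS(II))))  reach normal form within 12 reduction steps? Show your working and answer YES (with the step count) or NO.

  start: S(SI(SK))(KI(KS)(SI(SI)))(KK(SK)(KKK)(KK(II)(KS(II))))
  [1] SI(SK)(KK(SK)(KKK)(KK(II)(KS(II))))(KI(KS)(SI(SI))(KK(SK)(KKK)(KK(II)(KS(II)))))
  [2] I(KK(SK)(KKK)(KK(II)(KS(II))))(SK(KK(SK)(KKK)(KK(II)(KS(II)))))(KI(KS)(SI(SI))(KK(SK)(KKK)(KK(II)(KS(II)))))
  [3] KK(SK)(KKK)(KK(II)(KS(II)))(SK(KK(SK)(KKK)(KK(II)(KS(II)))))(KI(KS)(SI(SI))(KK(SK)(KKK)(KK(II)(KS(II)))))
  [4] K(KKK)(KK(II)(KS(II)))(SK(KK(SK)(KKK)(KK(II)(KS(II)))))(KI(KS)(SI(SI))(KK(SK)(KKK)(KK(II)(KS(II)))))
  [5] KKK(SK(KK(SK)(KKK)(KK(II)(KS(II)))))(KI(KS)(SI(SI))(KK(SK)(KKK)(KK(II)(KS(II)))))
  [6] K(SK(KK(SK)(KKK)(KK(II)(KS(II)))))(KI(KS)(SI(SI))(KK(SK)(KKK)(KK(II)(KS(II)))))
  [7] SK(KK(SK)(KKK)(KK(II)(KS(II))))
  [8] SK(K(KKK)(KK(II)(KS(II))))
  [9] SK(KKK)
  [10] SKK

Answer: YES — reaches normal form SKK in 10 ≤ 12 steps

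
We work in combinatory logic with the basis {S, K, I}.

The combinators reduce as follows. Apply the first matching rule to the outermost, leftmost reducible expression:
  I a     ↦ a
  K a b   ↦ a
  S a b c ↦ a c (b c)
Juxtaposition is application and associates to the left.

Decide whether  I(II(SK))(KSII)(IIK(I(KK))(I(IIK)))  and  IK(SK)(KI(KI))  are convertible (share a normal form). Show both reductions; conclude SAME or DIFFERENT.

Answer: DIFFERENT — A ⇓ KK, B ⇓ SK

Working:
Term A:
  start: I(II(SK))(KSII)(IIK(I(KK))(I(IIK)))
  [1] II(SK)(KSII)(IIK(I(KK))(I(IIK)))
  [2] I(SK)(KSII)(IIK(I(KK))(I(IIK)))
  [3] SK(KSII)(IIK(I(KK))(I(IIK)))
  [4] K(IIK(I(KK))(I(IIK)))(KSII(IIK(I(KK))(I(IIK))))
  [5] IIK(I(KK))(I(IIK))
  [6] IK(I(KK))(I(IIK))
  [7] K(I(KK))(I(IIK))
  [8] I(KK)
  [9] KK

Term B:
  start: IK(SK)(KI(KI))
  [1] K(SK)(KI(KI))
  [2] SK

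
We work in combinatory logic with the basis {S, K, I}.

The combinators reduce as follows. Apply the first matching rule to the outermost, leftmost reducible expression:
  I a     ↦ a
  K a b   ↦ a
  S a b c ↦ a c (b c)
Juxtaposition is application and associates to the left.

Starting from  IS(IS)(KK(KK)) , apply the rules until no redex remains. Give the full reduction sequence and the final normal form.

Answer: normal form = SSK  (in 3 steps)

Working:
  start: IS(IS)(KK(KK))
  step 1: S(IS)(KK(KK))
  step 2: SS(KK(KK))
  step 3: SSK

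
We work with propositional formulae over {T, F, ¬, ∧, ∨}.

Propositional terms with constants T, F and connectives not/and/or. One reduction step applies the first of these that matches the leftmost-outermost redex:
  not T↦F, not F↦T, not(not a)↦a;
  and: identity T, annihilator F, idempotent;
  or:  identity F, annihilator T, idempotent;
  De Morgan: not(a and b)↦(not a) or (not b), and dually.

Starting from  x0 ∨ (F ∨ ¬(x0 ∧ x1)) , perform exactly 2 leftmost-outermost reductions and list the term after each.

  start: x0 ∨ (F ∨ ¬(x0 ∧ x1))
  →1  x0 ∨ ¬(x0 ∧ x1)
  →2  x0 ∨ (¬x0 ∨ ¬x1)

Answer: after 2 steps: x0 ∨ (¬x0 ∨ ¬x1)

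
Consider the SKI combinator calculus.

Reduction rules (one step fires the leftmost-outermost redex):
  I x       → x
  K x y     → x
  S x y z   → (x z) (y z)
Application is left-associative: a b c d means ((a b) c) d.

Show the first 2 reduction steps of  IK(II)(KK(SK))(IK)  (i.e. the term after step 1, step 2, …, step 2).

Answer: after 2 steps: II(IK)

Working:
  start: IK(II)(KK(SK))(IK)
  step 1: K(II)(KK(SK))(IK)
  step 2: II(IK)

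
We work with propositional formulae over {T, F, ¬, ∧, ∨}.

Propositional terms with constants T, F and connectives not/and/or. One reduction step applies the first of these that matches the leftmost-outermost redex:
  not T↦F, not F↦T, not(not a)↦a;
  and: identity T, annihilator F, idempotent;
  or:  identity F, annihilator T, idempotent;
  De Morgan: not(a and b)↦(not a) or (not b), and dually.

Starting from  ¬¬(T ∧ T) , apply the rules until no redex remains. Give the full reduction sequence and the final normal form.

  start: ¬¬(T ∧ T)
  [1] T ∧ T
  [2] T

Answer: normal form = T  (in 2 steps)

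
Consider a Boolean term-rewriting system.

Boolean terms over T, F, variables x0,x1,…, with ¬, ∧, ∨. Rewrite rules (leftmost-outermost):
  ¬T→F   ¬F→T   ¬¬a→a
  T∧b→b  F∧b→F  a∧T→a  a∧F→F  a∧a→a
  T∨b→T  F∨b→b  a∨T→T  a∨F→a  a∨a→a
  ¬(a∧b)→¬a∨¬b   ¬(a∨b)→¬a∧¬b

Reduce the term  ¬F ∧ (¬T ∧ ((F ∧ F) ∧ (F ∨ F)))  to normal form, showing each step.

  start: ¬F ∧ (¬T ∧ ((F ∧ F) ∧ (F ∨ F)))
  step 1: T ∧ (¬T ∧ ((F ∧ F) ∧ (F ∨ F)))
  step 2: ¬T ∧ ((F ∧ F) ∧ (F ∨ F))
  step 3: F ∧ ((F ∧ F) ∧ (F ∨ F))
  step 4: F

Answer: normal form = F  (in 4 steps)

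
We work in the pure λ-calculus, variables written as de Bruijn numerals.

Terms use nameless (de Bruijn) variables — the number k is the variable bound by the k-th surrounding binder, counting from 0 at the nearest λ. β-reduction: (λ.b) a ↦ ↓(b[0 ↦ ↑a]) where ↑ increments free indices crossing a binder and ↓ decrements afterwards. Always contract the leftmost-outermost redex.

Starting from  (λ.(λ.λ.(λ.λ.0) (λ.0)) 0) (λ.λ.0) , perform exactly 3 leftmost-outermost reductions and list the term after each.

  start: (λ.(λ.λ.(λ.λ.0) (λ.0)) 0) (λ.λ.0)
  →1  (λ.λ.(λ.λ.0) (λ.0)) (λ.λ.0)
  →2  λ.(λ.λ.0) (λ.0)
  →3  λ.λ.0

Answer: after 3 steps: λ.λ.0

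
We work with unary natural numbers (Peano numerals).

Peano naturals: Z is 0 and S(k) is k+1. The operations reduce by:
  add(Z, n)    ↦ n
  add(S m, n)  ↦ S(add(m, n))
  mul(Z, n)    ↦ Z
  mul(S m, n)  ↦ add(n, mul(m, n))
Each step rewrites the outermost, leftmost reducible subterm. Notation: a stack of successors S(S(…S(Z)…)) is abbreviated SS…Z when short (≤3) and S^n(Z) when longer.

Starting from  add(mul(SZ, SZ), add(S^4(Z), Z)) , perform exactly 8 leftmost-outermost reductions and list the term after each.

  start: add(mul(SZ, SZ), add(S^4(Z), Z))
  →1  add(add(SZ, mul(Z, SZ)), add(S^4(Z), Z))
  →2  add(S(add(Z, mul(Z, SZ))), add(S^4(Z), Z))
  →3  S(add(add(Z, mul(Z, SZ)), add(S^4(Z), Z)))
  →4  S(add(mul(Z, SZ), add(S^4(Z), Z)))
  →5  S(add(Z, add(S^4(Z), Z)))
  →6  S(add(S^4(Z), Z))
  →7  S(S(add(SSSZ, Z)))
  →8  S(S(S(add(SSZ, Z))))

Answer: after 8 steps: S(S(S(add(SSZ, Z))))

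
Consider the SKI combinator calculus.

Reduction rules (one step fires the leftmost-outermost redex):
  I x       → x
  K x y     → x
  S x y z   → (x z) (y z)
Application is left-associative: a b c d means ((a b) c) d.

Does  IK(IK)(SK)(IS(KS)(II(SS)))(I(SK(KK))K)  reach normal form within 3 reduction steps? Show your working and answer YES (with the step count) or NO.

  start: IK(IK)(SK)(IS(KS)(II(SS)))(I(SK(KK))K)
  step 1: K(IK)(SK)(IS(KS)(II(SS)))(I(SK(KK))K)
  step 2: IK(IS(KS)(II(SS)))(I(SK(KK))K)
  step 3: K(IS(KS)(II(SS)))(I(SK(KK))K)

Answer: NO — after 3 steps the term is K(IS(KS)(II(SS)))(I(SK(KK))K), not yet normal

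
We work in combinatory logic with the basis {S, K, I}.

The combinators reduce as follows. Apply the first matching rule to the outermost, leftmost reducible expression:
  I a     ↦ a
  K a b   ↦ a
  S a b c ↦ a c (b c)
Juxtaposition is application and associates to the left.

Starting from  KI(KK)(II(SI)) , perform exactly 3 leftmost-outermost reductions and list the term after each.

Answer: after 3 steps: I(SI)

Reduction:
  start: KI(KK)(II(SI))
  →1  I(II(SI))
  →2  II(SI)
  →3  I(SI)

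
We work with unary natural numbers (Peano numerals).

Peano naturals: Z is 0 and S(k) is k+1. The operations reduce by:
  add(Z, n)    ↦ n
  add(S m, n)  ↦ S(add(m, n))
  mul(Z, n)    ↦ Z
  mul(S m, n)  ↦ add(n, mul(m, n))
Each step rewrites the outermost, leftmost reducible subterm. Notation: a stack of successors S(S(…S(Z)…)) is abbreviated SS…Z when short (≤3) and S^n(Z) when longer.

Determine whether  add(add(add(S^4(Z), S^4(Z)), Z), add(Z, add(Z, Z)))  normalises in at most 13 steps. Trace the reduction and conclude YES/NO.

  start: add(add(add(S^4(Z), S^4(Z)), Z), add(Z, add(Z, Z)))
  →1  add(add(S(add(SSSZ, S^4(Z))), Z), add(Z, add(Z, Z)))
  →2  add(S(add(add(SSSZ, S^4(Z)), Z)), add(Z, add(Z, Z)))
  →3  S(add(add(add(SSSZ, S^4(Z)), Z), add(Z, add(Z, Z))))
  →4  S(add(add(S(add(SSZ, S^4(Z))), Z), add(Z, add(Z, Z))))
  →5  S(add(S(add(add(SSZ, S^4(Z)), Z)), add(Z, add(Z, Z))))
  →6  S(S(add(add(add(SSZ, S^4(Z)), Z), add(Z, add(Z, Z)))))
  →7  S(S(add(add(S(add(SZ, S^4(Z))), Z), add(Z, add(Z, Z)))))
  →8  S(S(add(S(add(add(SZ, S^4(Z)), Z)), add(Z, add(Z, Z)))))
  →9  S(S(S(add(add(add(SZ, S^4(Z)), Z), add(Z, add(Z, Z))))))
  →10  S(S(S(add(add(S(add(Z, S^4(Z))), Z), add(Z, add(Z, Z))))))
  →11  S(S(S(add(S(add(add(Z, S^4(Z)), Z)), add(Z, add(Z, Z))))))
  →12  S(S(S(S(add(add(add(Z, S^4(Z)), Z), add(Z, add(Z, Z)))))))
  →13  S(S(S(S(add(add(S^4(Z), Z), add(Z, add(Z, Z)))))))

Answer: NO — after 13 steps the term is S(S(S(S(add(add(S^4(Z), Z), add(Z, add(Z, Z))))))), not yet normal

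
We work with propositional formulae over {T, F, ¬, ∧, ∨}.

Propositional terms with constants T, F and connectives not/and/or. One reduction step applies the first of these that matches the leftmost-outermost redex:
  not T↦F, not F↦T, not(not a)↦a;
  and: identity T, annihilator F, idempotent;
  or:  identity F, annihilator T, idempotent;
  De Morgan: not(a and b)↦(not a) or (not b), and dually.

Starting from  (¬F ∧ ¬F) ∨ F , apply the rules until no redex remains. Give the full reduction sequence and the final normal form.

  start: (¬F ∧ ¬F) ∨ F
  step 1: ¬F ∧ ¬F
  step 2: ¬F
  step 3: T

Answer: normal form = T  (in 3 steps)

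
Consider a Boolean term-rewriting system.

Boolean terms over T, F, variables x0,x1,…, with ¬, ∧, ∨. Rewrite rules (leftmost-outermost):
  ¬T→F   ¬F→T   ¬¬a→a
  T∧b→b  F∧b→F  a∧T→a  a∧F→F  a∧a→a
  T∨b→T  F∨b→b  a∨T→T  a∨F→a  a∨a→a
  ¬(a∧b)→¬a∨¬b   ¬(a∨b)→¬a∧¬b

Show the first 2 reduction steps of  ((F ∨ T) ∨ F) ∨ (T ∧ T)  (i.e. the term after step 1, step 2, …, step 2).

Answer: after 2 steps: T ∨ (T ∧ T)

Reduction:
  start: ((F ∨ T) ∨ F) ∨ (T ∧ T)
  step 1: (F ∨ T) ∨ (T ∧ T)
  step 2: T ∨ (T ∧ T)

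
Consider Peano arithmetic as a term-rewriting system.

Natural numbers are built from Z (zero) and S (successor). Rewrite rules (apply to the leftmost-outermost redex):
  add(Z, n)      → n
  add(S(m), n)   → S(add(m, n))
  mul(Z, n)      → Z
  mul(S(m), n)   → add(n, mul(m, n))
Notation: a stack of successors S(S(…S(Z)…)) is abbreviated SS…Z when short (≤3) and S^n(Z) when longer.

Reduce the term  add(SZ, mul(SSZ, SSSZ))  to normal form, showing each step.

Answer: normal form = S^7(Z)  (in 13 steps)

Working:
  start: add(SZ, mul(SSZ, SSSZ))
  [1] S(add(Z, mul(SSZ, SSSZ)))
  [2] S(mul(SSZ, SSSZ))
  [3] S(add(SSSZ, mul(SZ, SSSZ)))
  [4] S(S(add(SSZ, mul(SZ, SSSZ))))
  [5] S(S(S(add(SZ, mul(SZ, SSSZ)))))
  [6] S(S(S(S(add(Z, mul(SZ, SSSZ))))))
  [7] S(S(S(S(mul(SZ, SSSZ)))))
  [8] S(S(S(S(add(SSSZ, mul(Z, SSSZ))))))
  [9] S(S(S(S(S(add(SSZ, mul(Z, SSSZ)))))))
  [10] S(S(S(S(S(S(add(SZ, mul(Z, SSSZ))))))))
  [11] S(S(S(S(S(S(S(add(Z, mul(Z, SSSZ)))))))))
  [12] S(S(S(S(S(S(S(mul(Z, SSSZ))))))))
  [13] S^7(Z)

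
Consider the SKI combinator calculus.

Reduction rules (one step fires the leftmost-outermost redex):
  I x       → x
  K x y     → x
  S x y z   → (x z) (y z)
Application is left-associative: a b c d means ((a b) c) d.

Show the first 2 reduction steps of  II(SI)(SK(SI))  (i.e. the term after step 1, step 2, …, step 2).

  start: II(SI)(SK(SI))
  step 1: I(SI)(SK(SI))
  step 2: SI(SK(SI))

Answer: after 2 steps: SI(SK(SI))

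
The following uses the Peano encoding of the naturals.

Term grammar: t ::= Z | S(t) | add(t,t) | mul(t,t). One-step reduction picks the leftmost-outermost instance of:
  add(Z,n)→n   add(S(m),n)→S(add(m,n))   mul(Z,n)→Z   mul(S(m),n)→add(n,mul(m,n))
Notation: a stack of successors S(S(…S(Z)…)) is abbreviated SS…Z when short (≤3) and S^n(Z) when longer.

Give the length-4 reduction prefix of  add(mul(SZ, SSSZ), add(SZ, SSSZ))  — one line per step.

Answer: after 4 steps: S(add(S(add(SZ, mul(Z, SSSZ))), add(SZ, SSSZ)))

Reduction:
  start: add(mul(SZ, SSSZ), add(SZ, SSSZ))
  step 1: add(add(SSSZ, mul(Z, SSSZ)), add(SZ, SSSZ))
  step 2: add(S(add(SSZ, mul(Z, SSSZ))), add(SZ, SSSZ))
  step 3: S(add(add(SSZ, mul(Z, SSSZ)), add(SZ, SSSZ)))
  step 4: S(add(S(add(SZ, mul(Z, SSSZ))), add(SZ, SSSZ)))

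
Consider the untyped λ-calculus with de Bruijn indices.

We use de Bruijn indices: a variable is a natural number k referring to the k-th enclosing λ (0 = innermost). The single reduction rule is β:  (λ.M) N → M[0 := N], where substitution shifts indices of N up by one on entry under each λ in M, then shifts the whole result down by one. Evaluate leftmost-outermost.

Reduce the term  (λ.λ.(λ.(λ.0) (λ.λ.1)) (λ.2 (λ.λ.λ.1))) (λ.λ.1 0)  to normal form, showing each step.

Answer: normal form = λ.λ.λ.1  (in 3 steps)

Working:
  start: (λ.λ.(λ.(λ.0) (λ.λ.1)) (λ.2 (λ.λ.λ.1))) (λ.λ.1 0)
  →1  λ.(λ.(λ.0) (λ.λ.1)) (λ.(λ.λ.1 0) (λ.λ.λ.1))
  →2  λ.(λ.0) (λ.λ.1)
  →3  λ.λ.λ.1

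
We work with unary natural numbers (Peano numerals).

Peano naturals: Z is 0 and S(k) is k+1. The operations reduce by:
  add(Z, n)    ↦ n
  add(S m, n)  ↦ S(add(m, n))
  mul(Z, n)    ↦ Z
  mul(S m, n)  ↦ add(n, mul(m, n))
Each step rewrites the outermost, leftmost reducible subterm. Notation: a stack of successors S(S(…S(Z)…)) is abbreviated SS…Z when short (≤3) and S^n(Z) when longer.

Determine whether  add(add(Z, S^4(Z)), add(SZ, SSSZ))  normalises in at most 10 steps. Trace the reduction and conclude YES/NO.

  start: add(add(Z, S^4(Z)), add(SZ, SSSZ))
  step 1: add(S^4(Z), add(SZ, SSSZ))
  step 2: S(add(SSSZ, add(SZ, SSSZ)))
  step 3: S(S(add(SSZ, add(SZ, SSSZ))))
  step 4: S(S(S(add(SZ, add(SZ, SSSZ)))))
  step 5: S(S(S(S(add(Z, add(SZ, SSSZ))))))
  step 6: S(S(S(S(add(SZ, SSSZ)))))
  step 7: S(S(S(S(S(add(Z, SSSZ))))))
  step 8: S^8(Z)

Answer: YES — reaches normal form S^8(Z) in 8 ≤ 10 steps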